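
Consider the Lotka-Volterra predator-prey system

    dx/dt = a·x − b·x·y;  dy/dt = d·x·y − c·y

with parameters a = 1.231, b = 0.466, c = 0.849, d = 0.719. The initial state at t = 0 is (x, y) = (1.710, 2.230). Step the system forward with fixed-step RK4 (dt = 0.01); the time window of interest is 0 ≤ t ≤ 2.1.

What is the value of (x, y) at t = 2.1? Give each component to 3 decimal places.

t=0.000: state=(1.710, 2.230)
step 1 (dt=0.01): k1=(0.328, 0.848), k2=(0.325, 0.853), k3=(0.325, 0.853), k4=(0.322, 0.857); state += dt/6·(k1+2k2+2k3+k4)
t=0.010: state=(1.713, 2.239)
t=0.020: state=(1.716, 2.247)
t=0.030: state=(1.720, 2.256)
continuing one RK4 step at a time; state shown every 10 steps (Δt=0.1):
t=0.100: state=(1.740, 2.319)
t=0.200: state=(1.762, 2.416)
t=0.300: state=(1.776, 2.521)
t=0.400: state=(1.782, 2.632)
t=0.500: state=(1.778, 2.748)
t=0.600: state=(1.764, 2.867)
t=0.700: state=(1.741, 2.987)
t=0.800: state=(1.708, 3.107)
t=0.900: state=(1.667, 3.222)
t=1.000: state=(1.618, 3.331)
t=1.100: state=(1.564, 3.431)
t=1.200: state=(1.504, 3.519)
t=1.300: state=(1.441, 3.594)
t=1.400: state=(1.377, 3.653)
t=1.500: state=(1.312, 3.696)
t=1.600: state=(1.248, 3.723)
t=1.700: state=(1.186, 3.732)
t=1.800: state=(1.128, 3.726)
t=1.900: state=(1.073, 3.704)
t=2.000: state=(1.022, 3.669)
t=2.100: state=(0.975, 3.621)

(x, y) = (0.975, 3.621)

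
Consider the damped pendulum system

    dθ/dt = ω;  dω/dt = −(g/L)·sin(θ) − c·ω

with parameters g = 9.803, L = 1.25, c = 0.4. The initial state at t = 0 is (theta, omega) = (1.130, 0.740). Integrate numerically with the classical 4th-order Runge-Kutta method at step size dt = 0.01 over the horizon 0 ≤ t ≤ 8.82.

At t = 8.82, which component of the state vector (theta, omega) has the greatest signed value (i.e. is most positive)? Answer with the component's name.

largest component: omega

t=0.000: state=(1.130, 0.740)
step 1 (dt=0.01): k1=(0.740, -7.389), k2=(0.703, -7.386), k3=(0.703, -7.386), k4=(0.666, -7.383); state += dt/6·(k1+2k2+2k3+k4)
t=0.010: state=(1.137, 0.666)
t=0.020: state=(1.143, 0.592)
t=0.030: state=(1.149, 0.519)
continuing one RK4 step at a time; state shown every 50 steps (Δt=0.5):
t=0.500: state=(0.649, -2.375)
t=1.000: state=(-0.608, -1.861)
t=1.500: state=(-0.796, 1.095)
t=2.000: state=(0.149, 2.066)
t=2.500: state=(0.708, -0.084)
t=3.000: state=(0.158, -1.732)
t=3.500: state=(-0.520, -0.579)
t=4.000: state=(-0.319, 1.200)
t=4.500: state=(0.312, 0.911)
t=5.000: state=(0.368, -0.666)
t=5.500: state=(-0.129, -0.981)
t=6.000: state=(-0.344, 0.218)
t=6.500: state=(-0.009, 0.878)
t=7.000: state=(0.279, 0.109)
t=7.500: state=(0.098, -0.683)
t=8.000: state=(-0.196, -0.311)
t=8.500: state=(-0.144, 0.459)
t=8.820: state=(0.028, 0.540)
compare at T: theta=0.028, omega=0.540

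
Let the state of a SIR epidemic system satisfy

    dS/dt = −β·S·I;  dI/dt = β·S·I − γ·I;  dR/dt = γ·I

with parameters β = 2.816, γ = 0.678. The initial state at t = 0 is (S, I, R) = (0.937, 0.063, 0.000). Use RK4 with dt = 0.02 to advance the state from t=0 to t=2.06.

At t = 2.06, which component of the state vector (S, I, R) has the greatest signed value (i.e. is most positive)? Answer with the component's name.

t=0.000: state=(0.937, 0.063, 0.000)
step 1 (dt=0.02): k1=(-0.166, 0.124, 0.043), k2=(-0.169, 0.126, 0.044), k3=(-0.169, 0.126, 0.044), k4=(-0.172, 0.128, 0.044); state += dt/6·(k1+2k2+2k3+k4)
t=0.020: state=(0.934, 0.066, 0.001)
t=0.040: state=(0.930, 0.068, 0.002)
t=0.060: state=(0.926, 0.071, 0.003)
continuing one RK4 step at a time; state shown every 5 steps (Δt=0.1):
t=0.100: state=(0.919, 0.076, 0.005)
t=0.200: state=(0.897, 0.092, 0.010)
t=0.300: state=(0.872, 0.111, 0.017)
t=0.400: state=(0.843, 0.132, 0.025)
t=0.500: state=(0.810, 0.155, 0.035)
t=0.600: state=(0.772, 0.181, 0.047)
t=0.700: state=(0.731, 0.209, 0.060)
t=0.800: state=(0.686, 0.239, 0.075)
t=0.900: state=(0.639, 0.269, 0.092)
t=1.000: state=(0.590, 0.299, 0.111)
t=1.100: state=(0.540, 0.327, 0.133)
t=1.200: state=(0.491, 0.354, 0.156)
t=1.300: state=(0.443, 0.377, 0.181)
t=1.400: state=(0.397, 0.396, 0.207)
t=1.500: state=(0.354, 0.412, 0.234)
t=1.600: state=(0.315, 0.423, 0.263)
t=1.700: state=(0.279, 0.429, 0.291)
t=1.800: state=(0.247, 0.432, 0.321)
t=1.900: state=(0.219, 0.431, 0.350)
t=2.000: state=(0.194, 0.427, 0.379)
t=2.060: state=(0.181, 0.423, 0.396)
compare at T: S=0.181, I=0.423, R=0.396

largest component: I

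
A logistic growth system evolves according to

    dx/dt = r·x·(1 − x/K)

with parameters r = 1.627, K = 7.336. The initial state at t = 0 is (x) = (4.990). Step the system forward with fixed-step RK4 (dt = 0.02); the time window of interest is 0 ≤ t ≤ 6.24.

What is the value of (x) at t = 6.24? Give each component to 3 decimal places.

t=0.000: state=(4.990)
step 1 (dt=0.02): k1=(2.596), k2=(2.581), k3=(2.581), k4=(2.565); state += dt/6·(k1+2k2+2k3+k4)
t=0.020: state=(5.042)
t=0.040: state=(5.093)
t=0.060: state=(5.143)
continuing one RK4 step at a time; state shown every 25 steps (Δt=0.5):
t=0.500: state=(6.071)
t=1.000: state=(6.716)
t=1.500: state=(7.047)
t=2.000: state=(7.205)
t=2.500: state=(7.277)
t=3.000: state=(7.310)
t=3.500: state=(7.324)
t=4.000: state=(7.331)
t=4.500: state=(7.334)
t=5.000: state=(7.335)
t=5.500: state=(7.336)
t=6.000: state=(7.336)
t=6.240: state=(7.336)

(x) = (7.336)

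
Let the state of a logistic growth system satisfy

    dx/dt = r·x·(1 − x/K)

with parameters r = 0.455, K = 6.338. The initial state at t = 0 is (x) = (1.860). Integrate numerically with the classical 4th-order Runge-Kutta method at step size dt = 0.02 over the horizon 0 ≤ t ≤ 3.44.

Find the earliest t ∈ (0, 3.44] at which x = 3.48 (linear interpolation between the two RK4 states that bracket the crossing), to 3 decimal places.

t=0.000: state=(1.860)
step 1 (dt=0.02): k1=(0.598), k2=(0.599), k3=(0.599), k4=(0.600); state += dt/6·(k1+2k2+2k3+k4)
t=0.020: state=(1.872)
t=0.040: state=(1.884)
t=0.060: state=(1.896)
continuing one RK4 step at a time; state shown every 10 steps (Δt=0.2):
t=0.200: state=(1.982)
t=0.400: state=(2.108)
t=0.600: state=(2.238)
t=0.800: state=(2.371)
t=1.000: state=(2.508)
t=1.200: state=(2.647)
t=1.400: state=(2.788)
t=1.600: state=(2.931)
t=1.800: state=(3.075)
t=2.000: state=(3.219)
t=2.200: state=(3.363)
t=2.360: state=(3.477)
next step: t=2.380: state=(3.492) — x has crossed 3.48
linear interpolation between t=2.360 (3.47732) and t=2.380 (3.49159) → t≈2.364

t = 2.364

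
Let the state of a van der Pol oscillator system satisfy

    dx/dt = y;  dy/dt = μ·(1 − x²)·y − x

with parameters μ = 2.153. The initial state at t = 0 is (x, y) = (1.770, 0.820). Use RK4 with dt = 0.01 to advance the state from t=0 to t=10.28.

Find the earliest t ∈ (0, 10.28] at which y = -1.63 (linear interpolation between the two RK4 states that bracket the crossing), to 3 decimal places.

t = 2.534

t=0.000: state=(1.770, 0.820)
step 1 (dt=0.01): k1=(0.820, -5.536), k2=(0.792, -5.437), k3=(0.793, -5.439), k4=(0.766, -5.340); state += dt/6·(k1+2k2+2k3+k4)
t=0.010: state=(1.778, 0.766)
t=0.020: state=(1.785, 0.713)
t=0.030: state=(1.792, 0.663)
continuing one RK4 step at a time; state shown every 50 steps (Δt=0.5):
t=0.500: state=(1.807, -0.268)
t=1.000: state=(1.634, -0.401)
t=1.500: state=(1.406, -0.519)
t=2.000: state=(1.094, -0.766)
t=2.500: state=(0.561, -1.529)
t=2.530: state=(0.514, -1.617)
next step: t=2.540: state=(0.498, -1.649) — y has crossed -1.63
linear interpolation between t=2.530 (-1.61740) and t=2.540 (-1.64862) → t≈2.534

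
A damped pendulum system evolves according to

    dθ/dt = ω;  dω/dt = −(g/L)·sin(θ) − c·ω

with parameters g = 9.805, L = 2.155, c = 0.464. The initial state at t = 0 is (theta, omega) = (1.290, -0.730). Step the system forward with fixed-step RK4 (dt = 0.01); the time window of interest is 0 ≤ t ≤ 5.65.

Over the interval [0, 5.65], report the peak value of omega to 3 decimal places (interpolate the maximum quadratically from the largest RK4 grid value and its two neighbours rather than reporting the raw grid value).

t=0.000: state=(1.290, -0.730)
step 1 (dt=0.01): k1=(-0.730, -4.033), k2=(-0.750, -4.019), k3=(-0.750, -4.019), k4=(-0.770, -4.005); state += dt/6·(k1+2k2+2k3+k4)
t=0.010: state=(1.282, -0.770)
t=0.020: state=(1.275, -0.810)
t=0.030: state=(1.266, -0.850)
continuing one RK4 step at a time; state shown every 20 steps (Δt=0.2):
t=0.200: state=(1.068, -1.470)
t=0.400: state=(0.715, -2.016)
t=0.600: state=(0.282, -2.250)
t=0.800: state=(-0.159, -2.098)
t=1.000: state=(-0.534, -1.610)
t=1.200: state=(-0.790, -0.925)
t=1.400: state=(-0.901, -0.186)
t=1.600: state=(-0.867, 0.509)
t=1.800: state=(-0.705, 1.083)
t=2.000: state=(-0.447, 1.463)
t=2.200: state=(-0.138, 1.582)
t=2.400: state=(0.167, 1.425)
t=2.600: state=(0.417, 1.042)
t=2.800: state=(0.575, 0.529)
t=3.000: state=(0.626, -0.016)
t=3.200: state=(0.572, -0.511)
t=3.400: state=(0.430, -0.886)
t=3.600: state=(0.229, -1.090)
t=3.800: state=(0.007, -1.095)
t=4.000: state=(-0.196, -0.912)
t=4.200: state=(-0.348, -0.592)
t=4.400: state=(-0.428, -0.205)
t=4.600: state=(-0.430, 0.180)
t=4.800: state=(-0.361, 0.503)
t=5.000: state=(-0.237, 0.716)
t=5.200: state=(-0.084, 0.791)
t=5.400: state=(0.070, 0.725)
t=5.600: state=(0.198, 0.541)
t=5.650: state=(0.224, 0.481)
largest grid value and its neighbours: omega(2.170)=1.58210, omega(2.180)=1.58278, omega(2.190)=1.58275
parabola through these three points peaks at t≈2.185 with omega≈1.58285

max omega = 1.583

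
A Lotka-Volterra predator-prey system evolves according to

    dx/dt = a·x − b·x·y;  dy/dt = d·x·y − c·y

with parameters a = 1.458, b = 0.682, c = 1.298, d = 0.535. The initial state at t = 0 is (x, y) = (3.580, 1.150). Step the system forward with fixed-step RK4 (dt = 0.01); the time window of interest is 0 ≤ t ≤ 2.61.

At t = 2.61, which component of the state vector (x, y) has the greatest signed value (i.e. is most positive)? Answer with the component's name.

largest component: y

t=0.000: state=(3.580, 1.150)
step 1 (dt=0.01): k1=(2.412, 0.710), k2=(2.411, 0.720), k3=(2.411, 0.720), k4=(2.410, 0.729); state += dt/6·(k1+2k2+2k3+k4)
t=0.010: state=(3.604, 1.157)
t=0.020: state=(3.628, 1.165)
t=0.030: state=(3.652, 1.172)
continuing one RK4 step at a time; state shown every 10 steps (Δt=0.1):
t=0.100: state=(3.819, 1.231)
t=0.200: state=(4.049, 1.335)
t=0.300: state=(4.259, 1.464)
t=0.400: state=(4.436, 1.623)
t=0.500: state=(4.566, 1.814)
t=0.600: state=(4.633, 2.038)
t=0.700: state=(4.625, 2.294)
t=0.800: state=(4.533, 2.575)
t=0.900: state=(4.356, 2.869)
t=1.000: state=(4.103, 3.161)
t=1.100: state=(3.790, 3.430)
t=1.200: state=(3.443, 3.656)
t=1.300: state=(3.086, 3.823)
t=1.400: state=(2.740, 3.924)
t=1.500: state=(2.422, 3.956)
t=1.600: state=(2.142, 3.925)
t=1.700: state=(1.901, 3.840)
t=1.800: state=(1.699, 3.713)
t=1.900: state=(1.534, 3.555)
t=2.000: state=(1.401, 3.377)
t=2.100: state=(1.296, 3.187)
t=2.200: state=(1.215, 2.994)
t=2.300: state=(1.153, 2.801)
t=2.400: state=(1.109, 2.613)
t=2.500: state=(1.081, 2.433)
t=2.600: state=(1.065, 2.263)
t=2.610: state=(1.065, 2.247)
compare at T: x=1.065, y=2.247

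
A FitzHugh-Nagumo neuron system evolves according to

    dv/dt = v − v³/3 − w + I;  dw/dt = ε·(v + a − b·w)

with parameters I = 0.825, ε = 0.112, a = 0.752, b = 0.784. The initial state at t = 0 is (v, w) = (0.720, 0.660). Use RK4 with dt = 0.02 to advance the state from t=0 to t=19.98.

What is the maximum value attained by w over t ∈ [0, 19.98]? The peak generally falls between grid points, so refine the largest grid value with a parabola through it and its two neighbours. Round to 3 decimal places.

t=0.000: state=(0.720, 0.660)
step 1 (dt=0.02): k1=(0.761, 0.107), k2=(0.763, 0.108), k3=(0.763, 0.108), k4=(0.766, 0.108); state += dt/6·(k1+2k2+2k3+k4)
t=0.020: state=(0.735, 0.662)
t=0.040: state=(0.751, 0.664)
t=0.060: state=(0.766, 0.667)
continuing one RK4 step at a time; state shown every 50 steps (Δt=1):
t=1.000: state=(1.428, 0.804)
t=2.000: state=(1.634, 0.985)
t=3.000: state=(1.590, 1.157)
t=4.000: state=(1.497, 1.305)
t=5.000: state=(1.390, 1.431)
t=6.000: state=(1.273, 1.534)
t=7.000: state=(1.140, 1.615)
t=8.000: state=(0.979, 1.674)
t=9.000: state=(0.759, 1.708)
t=10.000: state=(0.391, 1.708)
t=11.000: state=(-0.430, 1.649)
t=12.000: state=(-1.679, 1.472)
t=13.000: state=(-1.915, 1.230)
t=14.000: state=(-1.851, 1.005)
t=15.000: state=(-1.765, 0.807)
t=16.000: state=(-1.678, 0.635)
t=17.000: state=(-1.591, 0.487)
t=18.000: state=(-1.501, 0.361)
t=19.000: state=(-1.410, 0.256)
t=19.980: state=(-1.316, 0.170)
largest grid value and its neighbours: w(9.520)=1.71303, w(9.540)=1.71303, w(9.560)=1.71302
parabola through these three points peaks at t≈9.537 with w≈1.71303

max w = 1.713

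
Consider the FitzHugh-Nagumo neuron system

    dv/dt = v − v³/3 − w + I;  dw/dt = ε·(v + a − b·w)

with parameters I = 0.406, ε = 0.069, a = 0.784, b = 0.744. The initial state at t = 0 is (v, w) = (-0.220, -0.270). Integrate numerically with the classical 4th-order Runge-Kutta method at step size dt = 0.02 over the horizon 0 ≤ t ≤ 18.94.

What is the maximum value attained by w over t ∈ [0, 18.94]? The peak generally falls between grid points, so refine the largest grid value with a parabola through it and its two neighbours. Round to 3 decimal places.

max w = 1.330

t=0.000: state=(-0.220, -0.270)
step 1 (dt=0.02): k1=(0.460, 0.053), k2=(0.463, 0.053), k3=(0.463, 0.053), k4=(0.467, 0.053); state += dt/6·(k1+2k2+2k3+k4)
t=0.020: state=(-0.211, -0.269)
t=0.040: state=(-0.201, -0.268)
t=0.060: state=(-0.192, -0.267)
continuing one RK4 step at a time; state shown every 50 steps (Δt=1):
t=1.000: state=(0.512, -0.197)
t=2.000: state=(1.598, -0.061)
t=3.000: state=(1.858, 0.115)
t=4.000: state=(1.818, 0.286)
t=5.000: state=(1.749, 0.444)
t=6.000: state=(1.675, 0.590)
t=7.000: state=(1.598, 0.723)
t=8.000: state=(1.516, 0.844)
t=9.000: state=(1.429, 0.954)
t=10.000: state=(1.333, 1.052)
t=11.000: state=(1.223, 1.138)
t=12.000: state=(1.091, 1.212)
t=13.000: state=(0.919, 1.272)
t=14.000: state=(0.654, 1.314)
t=15.000: state=(0.127, 1.330)
t=16.000: state=(-1.122, 1.287)
t=17.000: state=(-1.965, 1.163)
t=18.000: state=(-1.995, 1.023)
t=18.940: state=(-1.956, 0.899)
largest grid value and its neighbours: w(14.880)=1.33006, w(14.900)=1.33006, w(14.920)=1.33005
parabola through these three points peaks at t≈14.896 with w≈1.33006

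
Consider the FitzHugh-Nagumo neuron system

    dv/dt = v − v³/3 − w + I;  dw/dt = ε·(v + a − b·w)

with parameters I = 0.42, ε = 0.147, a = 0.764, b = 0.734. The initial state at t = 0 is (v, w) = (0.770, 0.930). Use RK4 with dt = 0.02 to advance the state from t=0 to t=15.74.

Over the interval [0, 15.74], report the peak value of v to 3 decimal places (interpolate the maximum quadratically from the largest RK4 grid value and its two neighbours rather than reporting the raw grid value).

t=0.000: state=(0.770, 0.930)
step 1 (dt=0.02): k1=(0.108, 0.125), k2=(0.107, 0.125), k3=(0.107, 0.125), k4=(0.106, 0.125); state += dt/6·(k1+2k2+2k3+k4)
t=0.020: state=(0.772, 0.933)
t=0.040: state=(0.774, 0.935)
t=0.060: state=(0.776, 0.938)
continuing one RK4 step at a time; state shown every 50 steps (Δt=1):
t=1.000: state=(0.830, 1.054)
t=2.000: state=(0.771, 1.166)
t=3.000: state=(0.553, 1.247)
t=4.000: state=(0.013, 1.271)
t=5.000: state=(-1.219, 1.169)
t=6.000: state=(-1.899, 0.922)
t=7.000: state=(-1.878, 0.669)
t=8.000: state=(-1.790, 0.452)
t=9.000: state=(-1.700, 0.269)
t=10.000: state=(-1.612, 0.117)
t=11.000: state=(-1.526, -0.007)
t=12.000: state=(-1.442, -0.106)
t=13.000: state=(-1.359, -0.184)
t=14.000: state=(-1.278, -0.242)
t=15.000: state=(-1.199, -0.284)
t=15.740: state=(-1.140, -0.304)
largest grid value and its neighbours: v(1.020)=0.82972, v(1.040)=0.82975, v(1.060)=0.82974
parabola through these three points peaks at t≈1.044 with v≈0.82975

max v = 0.830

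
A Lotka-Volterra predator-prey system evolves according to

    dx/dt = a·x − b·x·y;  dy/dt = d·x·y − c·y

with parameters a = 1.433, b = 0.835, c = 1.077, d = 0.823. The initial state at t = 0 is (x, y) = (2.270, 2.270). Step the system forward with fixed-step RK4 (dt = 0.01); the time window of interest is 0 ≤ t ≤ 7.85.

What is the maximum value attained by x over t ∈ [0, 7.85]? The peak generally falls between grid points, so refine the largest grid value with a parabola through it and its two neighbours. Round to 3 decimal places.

t=0.000: state=(2.270, 2.270)
step 1 (dt=0.01): k1=(-1.050, 1.796), k2=(-1.064, 1.793), k3=(-1.064, 1.793), k4=(-1.079, 1.790); state += dt/6·(k1+2k2+2k3+k4)
t=0.010: state=(2.259, 2.288)
t=0.020: state=(2.248, 2.306)
t=0.030: state=(2.237, 2.324)
continuing one RK4 step at a time; state shown every 50 steps (Δt=0.5):
t=0.500: state=(1.537, 2.924)
t=1.000: state=(0.929, 2.799)
t=1.500: state=(0.660, 2.244)
t=2.000: state=(0.597, 1.688)
t=2.500: state=(0.663, 1.271)
t=3.000: state=(0.847, 1.008)
t=3.500: state=(1.174, 0.887)
t=4.000: state=(1.658, 0.922)
t=4.500: state=(2.205, 1.194)
t=5.000: state=(2.428, 1.847)
t=5.500: state=(1.914, 2.696)
t=6.000: state=(1.171, 2.948)
t=6.500: state=(0.754, 2.526)
t=7.000: state=(0.608, 1.938)
t=7.500: state=(0.617, 1.449)
t=7.850: state=(0.694, 1.199)
largest grid value and its neighbours: x(4.910)=2.43858, x(4.920)=2.43876, x(4.930)=2.43862
parabola through these three points peaks at t≈4.921 with x≈2.43876

max x = 2.439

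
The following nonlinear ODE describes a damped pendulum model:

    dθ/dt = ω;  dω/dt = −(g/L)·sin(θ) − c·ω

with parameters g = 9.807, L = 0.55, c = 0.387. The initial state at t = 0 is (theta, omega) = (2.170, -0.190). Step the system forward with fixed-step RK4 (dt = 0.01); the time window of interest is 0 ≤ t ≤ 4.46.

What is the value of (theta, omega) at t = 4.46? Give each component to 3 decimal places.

(theta, omega) = (-0.627, 2.235)

t=0.000: state=(2.170, -0.190)
step 1 (dt=0.01): k1=(-0.190, -14.651), k2=(-0.263, -14.632), k3=(-0.263, -14.636), k4=(-0.336, -14.621); state += dt/6·(k1+2k2+2k3+k4)
t=0.010: state=(2.167, -0.336)
t=0.020: state=(2.163, -0.482)
t=0.030: state=(2.158, -0.628)
continuing one RK4 step at a time; state shown every 20 steps (Δt=0.2):
t=0.200: state=(1.835, -3.205)
t=0.400: state=(0.879, -6.220)
t=0.600: state=(-0.459, -6.402)
t=0.800: state=(-1.439, -3.132)
t=1.000: state=(-1.696, 0.516)
t=1.200: state=(-1.250, 3.877)
t=1.400: state=(-0.230, 5.868)
t=1.600: state=(0.848, 4.334)
t=1.800: state=(1.378, 0.884)
t=2.000: state=(1.207, -2.524)
t=2.200: state=(0.435, -4.862)
t=2.400: state=(-0.535, -4.280)
t=2.600: state=(-1.118, -1.355)
t=2.800: state=(-1.061, 1.867)
t=3.000: state=(-0.434, 4.104)
t=3.200: state=(0.407, 3.808)
t=3.400: state=(0.938, 1.294)
t=3.600: state=(0.899, -1.627)
t=3.800: state=(0.351, -3.568)
t=4.000: state=(-0.371, -3.232)
t=4.200: state=(-0.811, -0.980)
t=4.400: state=(-0.743, 1.601)
t=4.460: state=(-0.627, 2.235)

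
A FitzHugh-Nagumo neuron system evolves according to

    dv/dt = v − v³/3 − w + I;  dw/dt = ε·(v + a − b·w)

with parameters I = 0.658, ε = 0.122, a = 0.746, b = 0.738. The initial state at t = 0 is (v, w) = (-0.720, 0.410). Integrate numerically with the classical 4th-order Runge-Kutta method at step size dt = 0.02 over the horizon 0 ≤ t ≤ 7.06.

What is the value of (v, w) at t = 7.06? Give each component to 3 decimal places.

t=0.000: state=(-0.720, 0.410)
step 1 (dt=0.02): k1=(-0.348, -0.034), k2=(-0.349, -0.034), k3=(-0.349, -0.034), k4=(-0.350, -0.035); state += dt/6·(k1+2k2+2k3+k4)
t=0.020: state=(-0.727, 0.409)
t=0.040: state=(-0.734, 0.409)
t=0.060: state=(-0.741, 0.408)
continuing one RK4 step at a time; state shown every 25 steps (Δt=0.5):
t=0.500: state=(-0.906, 0.388)
t=1.000: state=(-1.096, 0.356)
t=1.500: state=(-1.250, 0.314)
t=2.000: state=(-1.348, 0.267)
t=2.500: state=(-1.395, 0.218)
t=3.000: state=(-1.404, 0.169)
t=3.500: state=(-1.391, 0.123)
t=4.000: state=(-1.365, 0.080)
t=4.500: state=(-1.331, 0.040)
t=5.000: state=(-1.293, 0.005)
t=5.500: state=(-1.251, -0.027)
t=6.000: state=(-1.206, -0.055)
t=6.500: state=(-1.159, -0.078)
t=7.000: state=(-1.110, -0.098)
t=7.060: state=(-1.104, -0.100)

(v, w) = (-1.104, -0.100)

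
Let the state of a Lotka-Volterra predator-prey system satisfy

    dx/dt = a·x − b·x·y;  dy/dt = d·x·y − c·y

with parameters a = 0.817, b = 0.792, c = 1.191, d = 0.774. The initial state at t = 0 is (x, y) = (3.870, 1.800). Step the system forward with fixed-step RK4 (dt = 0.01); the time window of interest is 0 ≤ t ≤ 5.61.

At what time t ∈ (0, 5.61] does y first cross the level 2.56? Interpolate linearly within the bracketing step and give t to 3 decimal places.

t=0.000: state=(3.870, 1.800)
step 1 (dt=0.01): k1=(-2.355, 3.248), k2=(-2.398, 3.261), k3=(-2.398, 3.260), k4=(-2.440, 3.273); state += dt/6·(k1+2k2+2k3+k4)
t=0.010: state=(3.846, 1.833)
t=0.020: state=(3.821, 1.865)
t=0.030: state=(3.796, 1.899)
continuing one RK4 step at a time; state shown every 20 steps (Δt=0.2):
t=0.200: state=(3.250, 2.470)
t=0.220: state=(3.175, 2.535)
next step: t=0.230: state=(3.137, 2.567) — y has crossed 2.56
linear interpolation between t=0.220 (2.53469) and t=0.230 (2.56662) → t≈0.228

t = 0.228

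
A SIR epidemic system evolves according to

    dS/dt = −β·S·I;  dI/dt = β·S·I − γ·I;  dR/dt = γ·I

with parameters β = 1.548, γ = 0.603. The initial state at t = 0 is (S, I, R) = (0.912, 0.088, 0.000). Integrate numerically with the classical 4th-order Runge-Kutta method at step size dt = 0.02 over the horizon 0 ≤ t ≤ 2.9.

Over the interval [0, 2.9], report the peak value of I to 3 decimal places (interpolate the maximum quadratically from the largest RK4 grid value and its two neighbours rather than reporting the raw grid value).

t=0.000: state=(0.912, 0.088, 0.000)
step 1 (dt=0.02): k1=(-0.124, 0.071, 0.053), k2=(-0.125, 0.072, 0.053), k3=(-0.125, 0.072, 0.053), k4=(-0.126, 0.072, 0.054); state += dt/6·(k1+2k2+2k3+k4)
t=0.020: state=(0.909, 0.089, 0.001)
t=0.040: state=(0.907, 0.091, 0.002)
t=0.060: state=(0.904, 0.092, 0.003)
continuing one RK4 step at a time; state shown every 5 steps (Δt=0.1):
t=0.100: state=(0.899, 0.095, 0.006)
t=0.200: state=(0.885, 0.103, 0.012)
t=0.300: state=(0.871, 0.111, 0.018)
t=0.400: state=(0.855, 0.120, 0.025)
t=0.500: state=(0.839, 0.128, 0.032)
t=0.600: state=(0.822, 0.137, 0.040)
t=0.700: state=(0.804, 0.147, 0.049)
t=0.800: state=(0.786, 0.156, 0.058)
t=0.900: state=(0.766, 0.166, 0.068)
t=1.000: state=(0.746, 0.176, 0.078)
t=1.100: state=(0.726, 0.185, 0.089)
t=1.200: state=(0.705, 0.195, 0.100)
t=1.300: state=(0.683, 0.204, 0.112)
t=1.400: state=(0.662, 0.213, 0.125)
t=1.500: state=(0.640, 0.222, 0.138)
t=1.600: state=(0.618, 0.231, 0.152)
t=1.700: state=(0.596, 0.238, 0.166)
t=1.800: state=(0.574, 0.246, 0.181)
t=1.900: state=(0.552, 0.252, 0.196)
t=2.000: state=(0.531, 0.258, 0.211)
t=2.100: state=(0.509, 0.264, 0.227)
t=2.200: state=(0.489, 0.268, 0.243)
t=2.300: state=(0.469, 0.272, 0.259)
t=2.400: state=(0.449, 0.275, 0.276)
t=2.500: state=(0.431, 0.277, 0.292)
t=2.600: state=(0.413, 0.278, 0.309)
t=2.700: state=(0.395, 0.279, 0.326)
t=2.800: state=(0.378, 0.279, 0.343)
t=2.900: state=(0.362, 0.278, 0.359)
largest grid value and its neighbours: I(2.720)=0.27909, I(2.740)=0.27909, I(2.760)=0.27907
parabola through these three points peaks at t≈2.733 with I≈0.27909

max I = 0.279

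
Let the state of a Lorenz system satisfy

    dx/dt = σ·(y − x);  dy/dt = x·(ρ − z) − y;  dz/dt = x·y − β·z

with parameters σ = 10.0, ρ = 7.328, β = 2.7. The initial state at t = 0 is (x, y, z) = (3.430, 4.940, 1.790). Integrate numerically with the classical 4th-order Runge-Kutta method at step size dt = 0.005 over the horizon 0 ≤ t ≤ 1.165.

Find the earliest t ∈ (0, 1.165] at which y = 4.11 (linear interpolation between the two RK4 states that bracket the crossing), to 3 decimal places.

t = 0.435

t=0.000: state=(3.430, 4.940, 1.790)
step 1 (dt=0.005): k1=(15.100, 14.055, 12.111), k2=(15.074, 14.124, 12.338), k3=(15.076, 14.122, 12.337), k4=(15.052, 14.186, 12.565); state += dt/6·(k1+2k2+2k3+k4)
t=0.005: state=(3.505, 5.011, 1.852)
t=0.010: state=(3.581, 5.082, 1.916)
t=0.015: state=(3.656, 5.154, 1.982)
continuing one RK4 step at a time; state shown every 10 steps (Δt=0.05):
t=0.050: state=(4.177, 5.661, 2.513)
t=0.100: state=(4.910, 6.347, 3.479)
t=0.150: state=(5.595, 6.871, 4.676)
t=0.200: state=(6.158, 7.102, 6.022)
t=0.250: state=(6.510, 6.947, 7.360)
t=0.300: state=(6.578, 6.407, 8.489)
t=0.350: state=(6.344, 5.597, 9.240)
t=0.400: state=(5.859, 4.698, 9.543)
t=0.430: state=(5.487, 4.187, 9.526)
next step: t=0.435: state=(5.422, 4.106, 9.511) — y has crossed 4.11
linear interpolation between t=0.430 (4.18688) and t=0.435 (4.10639) → t≈0.435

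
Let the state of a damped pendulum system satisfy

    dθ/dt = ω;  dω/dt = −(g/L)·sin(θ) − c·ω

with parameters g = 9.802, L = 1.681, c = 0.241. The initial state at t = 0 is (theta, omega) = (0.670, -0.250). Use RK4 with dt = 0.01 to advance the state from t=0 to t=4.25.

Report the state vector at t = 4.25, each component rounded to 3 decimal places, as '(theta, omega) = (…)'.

t=0.000: state=(0.670, -0.250)
step 1 (dt=0.01): k1=(-0.250, -3.561), k2=(-0.268, -3.551), k3=(-0.268, -3.550), k4=(-0.286, -3.540); state += dt/6·(k1+2k2+2k3+k4)
t=0.010: state=(0.667, -0.286)
t=0.020: state=(0.664, -0.321)
t=0.030: state=(0.661, -0.356)
continuing one RK4 step at a time; state shown every 20 steps (Δt=0.2):
t=0.200: state=(0.553, -0.901)
t=0.400: state=(0.323, -1.347)
t=0.600: state=(0.034, -1.487)
t=0.800: state=(-0.249, -1.290)
t=1.000: state=(-0.464, -0.824)
t=1.200: state=(-0.569, -0.213)
t=1.400: state=(-0.548, 0.410)
t=1.600: state=(-0.412, 0.924)
t=1.800: state=(-0.193, 1.224)
t=2.000: state=(0.059, 1.241)
t=2.200: state=(0.285, 0.983)
t=2.400: state=(0.438, 0.525)
t=2.600: state=(0.490, -0.018)
t=2.800: state=(0.433, -0.533)
t=3.000: state=(0.285, -0.914)
t=3.200: state=(0.082, -1.080)
t=3.400: state=(-0.130, -1.000)
t=3.600: state=(-0.303, -0.702)
t=3.800: state=(-0.402, -0.268)
t=4.000: state=(-0.408, 0.202)
t=4.200: state=(-0.325, 0.607)
t=4.250: state=(-0.293, 0.688)

(theta, omega) = (-0.293, 0.688)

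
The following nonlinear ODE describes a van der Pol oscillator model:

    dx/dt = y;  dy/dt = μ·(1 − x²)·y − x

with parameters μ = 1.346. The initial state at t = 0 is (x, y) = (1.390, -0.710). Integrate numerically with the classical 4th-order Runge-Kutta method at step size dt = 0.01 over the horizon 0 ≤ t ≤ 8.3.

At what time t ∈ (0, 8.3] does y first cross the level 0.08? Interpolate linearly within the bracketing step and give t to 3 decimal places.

t = 2.202

t=0.000: state=(1.390, -0.710)
step 1 (dt=0.01): k1=(-0.710, -0.499), k2=(-0.712, -0.502), k3=(-0.713, -0.502), k4=(-0.715, -0.505); state += dt/6·(k1+2k2+2k3+k4)
t=0.010: state=(1.383, -0.715)
t=0.020: state=(1.376, -0.720)
t=0.030: state=(1.368, -0.725)
continuing one RK4 step at a time; state shown every 50 steps (Δt=0.5):
t=0.500: state=(0.956, -1.075)
t=1.000: state=(0.226, -1.985)
t=1.500: state=(-1.102, -2.972)
t=2.000: state=(-1.980, -0.443)
t=2.200: state=(-2.010, 0.077)
next step: t=2.210: state=(-2.009, 0.094) — y has crossed 0.08
linear interpolation between t=2.200 (0.07713) and t=2.210 (0.09373) → t≈2.202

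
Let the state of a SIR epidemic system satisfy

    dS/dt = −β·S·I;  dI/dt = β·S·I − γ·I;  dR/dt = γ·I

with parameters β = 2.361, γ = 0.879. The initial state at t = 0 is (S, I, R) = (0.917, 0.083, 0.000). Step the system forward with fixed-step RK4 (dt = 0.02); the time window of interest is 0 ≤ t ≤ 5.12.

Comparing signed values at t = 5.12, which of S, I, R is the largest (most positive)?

largest component: R

t=0.000: state=(0.917, 0.083, 0.000)
step 1 (dt=0.02): k1=(-0.180, 0.107, 0.073), k2=(-0.182, 0.108, 0.074), k3=(-0.182, 0.108, 0.074), k4=(-0.184, 0.109, 0.075); state += dt/6·(k1+2k2+2k3+k4)
t=0.020: state=(0.913, 0.085, 0.001)
t=0.040: state=(0.910, 0.087, 0.003)
t=0.060: state=(0.906, 0.090, 0.005)
continuing one RK4 step at a time; state shown every 10 steps (Δt=0.2):
t=0.200: state=(0.877, 0.106, 0.017)
t=0.400: state=(0.829, 0.134, 0.038)
t=0.600: state=(0.773, 0.164, 0.064)
t=0.800: state=(0.710, 0.195, 0.095)
t=1.000: state=(0.643, 0.225, 0.132)
t=1.200: state=(0.575, 0.251, 0.174)
t=1.400: state=(0.508, 0.272, 0.220)
t=1.600: state=(0.445, 0.286, 0.269)
t=1.800: state=(0.388, 0.292, 0.320)
t=2.000: state=(0.338, 0.290, 0.371)
t=2.200: state=(0.295, 0.283, 0.422)
t=2.400: state=(0.259, 0.270, 0.471)
t=2.600: state=(0.229, 0.254, 0.517)
t=2.800: state=(0.204, 0.236, 0.560)
t=3.000: state=(0.183, 0.217, 0.600)
t=3.200: state=(0.166, 0.198, 0.636)
t=3.400: state=(0.152, 0.179, 0.669)
t=3.600: state=(0.140, 0.161, 0.699)
t=3.800: state=(0.131, 0.144, 0.726)
t=4.000: state=(0.122, 0.128, 0.750)
t=4.200: state=(0.116, 0.113, 0.771)
t=4.400: state=(0.110, 0.100, 0.790)
t=4.600: state=(0.105, 0.089, 0.806)
t=4.800: state=(0.101, 0.078, 0.821)
t=5.000: state=(0.098, 0.069, 0.834)
t=5.120: state=(0.096, 0.063, 0.841)
compare at T: S=0.096, I=0.063, R=0.841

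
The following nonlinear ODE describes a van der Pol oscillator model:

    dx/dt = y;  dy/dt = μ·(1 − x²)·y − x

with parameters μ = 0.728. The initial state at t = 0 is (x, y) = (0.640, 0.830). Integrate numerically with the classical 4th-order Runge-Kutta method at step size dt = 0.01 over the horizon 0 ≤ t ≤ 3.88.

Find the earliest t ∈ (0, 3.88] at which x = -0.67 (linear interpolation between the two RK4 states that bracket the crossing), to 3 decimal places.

t = 2.804

t=0.000: state=(0.640, 0.830)
step 1 (dt=0.01): k1=(0.830, -0.283), k2=(0.829, -0.291), k3=(0.829, -0.291), k4=(0.827, -0.299); state += dt/6·(k1+2k2+2k3+k4)
t=0.010: state=(0.648, 0.827)
t=0.020: state=(0.657, 0.824)
t=0.030: state=(0.665, 0.821)
continuing one RK4 step at a time; state shown every 20 steps (Δt=0.2):
t=0.200: state=(0.798, 0.741)
t=0.400: state=(0.932, 0.592)
t=0.600: state=(1.032, 0.398)
t=0.800: state=(1.090, 0.179)
t=1.000: state=(1.103, -0.043)
t=1.200: state=(1.073, -0.257)
t=1.400: state=(1.001, -0.461)
t=1.600: state=(0.889, -0.660)
t=1.800: state=(0.737, -0.860)
t=2.000: state=(0.544, -1.071)
t=2.200: state=(0.308, -1.297)
t=2.400: state=(0.025, -1.530)
t=2.600: state=(-0.303, -1.735)
t=2.800: state=(-0.662, -1.837)
next step: t=2.810: state=(-0.681, -1.838) — x has crossed -0.67
linear interpolation between t=2.800 (-0.66231) and t=2.810 (-0.68069) → t≈2.804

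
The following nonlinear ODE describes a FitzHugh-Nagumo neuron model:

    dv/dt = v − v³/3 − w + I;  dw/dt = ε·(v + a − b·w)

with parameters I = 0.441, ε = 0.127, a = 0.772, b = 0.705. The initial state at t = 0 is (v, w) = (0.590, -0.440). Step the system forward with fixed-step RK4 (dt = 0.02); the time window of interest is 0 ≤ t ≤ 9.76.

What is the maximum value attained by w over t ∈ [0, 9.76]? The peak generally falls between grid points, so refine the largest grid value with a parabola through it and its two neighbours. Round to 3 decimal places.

t=0.000: state=(0.590, -0.440)
step 1 (dt=0.02): k1=(1.403, 0.212), k2=(1.409, 0.214), k3=(1.409, 0.214), k4=(1.416, 0.216); state += dt/6·(k1+2k2+2k3+k4)
t=0.020: state=(0.618, -0.436)
t=0.040: state=(0.647, -0.431)
t=0.060: state=(0.675, -0.427)
continuing one RK4 step at a time; state shown every 25 steps (Δt=0.5):
t=0.500: state=(1.312, -0.313)
t=1.000: state=(1.771, -0.154)
t=1.500: state=(1.893, 0.016)
t=2.000: state=(1.881, 0.181)
t=2.500: state=(1.832, 0.336)
t=3.000: state=(1.772, 0.481)
t=3.500: state=(1.709, 0.616)
t=4.000: state=(1.643, 0.741)
t=4.500: state=(1.574, 0.857)
t=5.000: state=(1.501, 0.963)
t=5.500: state=(1.425, 1.059)
t=6.000: state=(1.343, 1.147)
t=6.500: state=(1.254, 1.225)
t=7.000: state=(1.155, 1.294)
t=7.500: state=(1.040, 1.354)
t=8.000: state=(0.903, 1.403)
t=8.500: state=(0.730, 1.440)
t=9.000: state=(0.492, 1.464)
t=9.500: state=(0.134, 1.468)
t=9.760: state=(-0.130, 1.459)
largest grid value and its neighbours: w(9.320)=1.46880, w(9.340)=1.46883, w(9.360)=1.46882
parabola through these three points peaks at t≈9.344 with w≈1.46883

max w = 1.469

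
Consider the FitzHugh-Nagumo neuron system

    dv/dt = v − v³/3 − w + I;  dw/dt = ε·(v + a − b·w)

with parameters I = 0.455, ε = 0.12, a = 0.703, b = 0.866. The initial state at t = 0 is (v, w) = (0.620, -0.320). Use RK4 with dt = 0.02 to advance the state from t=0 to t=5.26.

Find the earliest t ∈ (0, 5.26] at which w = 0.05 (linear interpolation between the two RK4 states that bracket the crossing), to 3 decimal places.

t=0.000: state=(0.620, -0.320)
step 1 (dt=0.02): k1=(1.316, 0.192), k2=(1.322, 0.193), k3=(1.322, 0.193), k4=(1.328, 0.195); state += dt/6·(k1+2k2+2k3+k4)
t=0.020: state=(0.646, -0.316)
t=0.040: state=(0.673, -0.312)
t=0.060: state=(0.700, -0.308)
continuing one RK4 step at a time; state shown every 10 steps (Δt=0.2):
t=0.200: state=(0.892, -0.279)
t=0.400: state=(1.166, -0.232)
t=0.600: state=(1.412, -0.180)
t=0.800: state=(1.604, -0.123)
t=1.000: state=(1.735, -0.064)
t=1.200: state=(1.814, -0.004)
t=1.360: state=(1.848, 0.044)
next step: t=1.380: state=(1.851, 0.050) — w has crossed 0.05
linear interpolation between t=1.360 (0.04428) and t=1.380 (0.05031) → t≈1.379

t = 1.379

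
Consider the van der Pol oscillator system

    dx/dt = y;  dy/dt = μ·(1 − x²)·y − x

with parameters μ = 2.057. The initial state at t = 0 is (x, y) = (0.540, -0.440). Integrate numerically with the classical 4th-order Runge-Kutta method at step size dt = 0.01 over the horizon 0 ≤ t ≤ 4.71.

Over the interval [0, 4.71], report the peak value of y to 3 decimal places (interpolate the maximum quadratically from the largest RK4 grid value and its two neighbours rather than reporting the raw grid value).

max y = 3.886

t=0.000: state=(0.540, -0.440)
step 1 (dt=0.01): k1=(-0.440, -1.181), k2=(-0.446, -1.190), k3=(-0.446, -1.190), k4=(-0.452, -1.198); state += dt/6·(k1+2k2+2k3+k4)
t=0.010: state=(0.536, -0.452)
t=0.020: state=(0.531, -0.464)
t=0.030: state=(0.526, -0.476)
continuing one RK4 step at a time; state shown every 20 steps (Δt=0.2):
t=0.200: state=(0.426, -0.717)
t=0.400: state=(0.245, -1.115)
t=0.600: state=(-0.033, -1.699)
t=0.800: state=(-0.446, -2.444)
t=1.000: state=(-0.987, -2.815)
t=1.200: state=(-1.488, -1.996)
t=1.400: state=(-1.758, -0.757)
t=1.600: state=(-1.830, -0.065)
t=1.800: state=(-1.811, 0.210)
t=2.000: state=(-1.757, 0.322)
t=2.200: state=(-1.686, 0.381)
t=2.400: state=(-1.605, 0.426)
t=2.600: state=(-1.515, 0.473)
t=2.800: state=(-1.415, 0.530)
t=3.000: state=(-1.302, 0.605)
t=3.200: state=(-1.172, 0.710)
t=3.400: state=(-1.015, 0.865)
t=3.600: state=(-0.819, 1.112)
t=3.800: state=(-0.559, 1.529)
t=4.000: state=(-0.187, 2.257)
t=4.200: state=(0.370, 3.348)
t=4.400: state=(1.116, 3.818)
t=4.600: state=(1.739, 2.153)
t=4.710: state=(1.916, 1.102)
largest grid value and its neighbours: y(4.340)=3.87970, y(4.350)=3.88542, y(4.360)=3.88504
parabola through these three points peaks at t≈4.354 with y≈3.88600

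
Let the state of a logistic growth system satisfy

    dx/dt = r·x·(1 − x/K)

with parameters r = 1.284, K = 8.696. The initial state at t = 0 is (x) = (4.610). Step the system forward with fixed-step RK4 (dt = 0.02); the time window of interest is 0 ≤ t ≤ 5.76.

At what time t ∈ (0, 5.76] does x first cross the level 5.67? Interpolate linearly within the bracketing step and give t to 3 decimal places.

t=0.000: state=(4.610)
step 1 (dt=0.02): k1=(2.781), k2=(2.779), k3=(2.779), k4=(2.777); state += dt/6·(k1+2k2+2k3+k4)
t=0.020: state=(4.666)
t=0.040: state=(4.721)
t=0.060: state=(4.776)
continuing one RK4 step at a time; state shown every 10 steps (Δt=0.2):
t=0.200: state=(5.159)
t=0.380: state=(5.632)
next step: t=0.400: state=(5.682) — x has crossed 5.67
linear interpolation between t=0.380 (5.63168) and t=0.400 (5.68245) → t≈0.395

t = 0.395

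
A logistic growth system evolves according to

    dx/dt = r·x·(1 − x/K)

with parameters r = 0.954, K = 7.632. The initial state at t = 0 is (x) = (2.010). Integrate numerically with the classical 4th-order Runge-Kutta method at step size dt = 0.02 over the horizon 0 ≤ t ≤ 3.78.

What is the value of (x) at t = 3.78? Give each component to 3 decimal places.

(x) = (7.093)

t=0.000: state=(2.010)
step 1 (dt=0.02): k1=(1.413), k2=(1.419), k3=(1.419), k4=(1.425); state += dt/6·(k1+2k2+2k3+k4)
t=0.020: state=(2.038)
t=0.040: state=(2.067)
t=0.060: state=(2.096)
continuing one RK4 step at a time; state shown every 10 steps (Δt=0.2):
t=0.200: state=(2.305)
t=0.400: state=(2.623)
t=0.600: state=(2.960)
t=0.800: state=(3.313)
t=1.000: state=(3.674)
t=1.200: state=(4.038)
t=1.400: state=(4.397)
t=1.600: state=(4.747)
t=1.800: state=(5.080)
t=2.000: state=(5.394)
t=2.200: state=(5.683)
t=2.400: state=(5.947)
t=2.600: state=(6.184)
t=2.800: state=(6.395)
t=3.000: state=(6.580)
t=3.200: state=(6.741)
t=3.400: state=(6.881)
t=3.600: state=(7.001)
t=3.780: state=(7.093)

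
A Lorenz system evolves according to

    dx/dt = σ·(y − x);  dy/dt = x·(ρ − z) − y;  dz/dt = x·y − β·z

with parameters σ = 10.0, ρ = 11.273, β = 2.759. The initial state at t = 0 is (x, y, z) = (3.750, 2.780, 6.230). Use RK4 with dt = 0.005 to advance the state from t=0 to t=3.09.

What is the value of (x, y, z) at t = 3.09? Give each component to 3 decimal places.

t=0.000: state=(3.750, 2.780, 6.230)
step 1 (dt=0.005): k1=(-9.700, 16.131, -6.764), k2=(-9.054, 16.032, -6.634), k3=(-9.073, 16.039, -6.631), k4=(-8.444, 15.945, -6.501); state += dt/6·(k1+2k2+2k3+k4)
t=0.005: state=(3.705, 2.860, 6.197)
t=0.010: state=(3.665, 2.939, 6.165)
t=0.015: state=(3.632, 3.018, 6.134)
continuing one RK4 step at a time; state shown every 20 steps (Δt=0.1):
t=0.100: state=(3.706, 4.326, 5.857)
t=0.200: state=(4.702, 5.990, 6.347)
t=0.300: state=(6.114, 7.540, 8.079)
t=0.400: state=(7.265, 7.979, 10.819)
t=0.500: state=(7.309, 6.663, 13.008)
t=0.600: state=(6.172, 4.727, 13.223)
t=0.700: state=(4.773, 3.550, 11.954)
t=0.800: state=(3.858, 3.263, 10.312)
t=0.900: state=(3.563, 3.545, 8.903)
t=1.000: state=(3.778, 4.207, 7.986)
t=1.100: state=(4.386, 5.152, 7.729)
t=1.200: state=(5.255, 6.186, 8.276)
t=1.300: state=(6.132, 6.883, 9.590)
t=1.400: state=(6.609, 6.755, 11.154)
t=1.500: state=(6.391, 5.840, 12.085)
t=1.600: state=(5.649, 4.807, 11.958)
t=1.700: state=(4.866, 4.200, 11.108)
t=1.800: state=(4.385, 4.099, 10.075)
t=1.900: state=(4.293, 4.386, 9.235)
t=2.000: state=(4.542, 4.931, 8.798)
t=2.100: state=(5.029, 5.587, 8.883)
t=2.200: state=(5.594, 6.126, 9.486)
t=2.300: state=(6.013, 6.283, 10.386)
t=2.400: state=(6.085, 5.955, 11.150)
t=2.500: state=(5.788, 5.358, 11.403)
t=2.600: state=(5.313, 4.836, 11.110)
t=2.700: state=(4.906, 4.594, 10.514)
t=2.800: state=(4.715, 4.648, 9.902)
t=2.900: state=(4.766, 4.926, 9.487)
t=3.000: state=(5.011, 5.323, 9.388)
t=3.090: state=(5.317, 5.666, 9.593)

(x, y, z) = (5.317, 5.666, 9.593)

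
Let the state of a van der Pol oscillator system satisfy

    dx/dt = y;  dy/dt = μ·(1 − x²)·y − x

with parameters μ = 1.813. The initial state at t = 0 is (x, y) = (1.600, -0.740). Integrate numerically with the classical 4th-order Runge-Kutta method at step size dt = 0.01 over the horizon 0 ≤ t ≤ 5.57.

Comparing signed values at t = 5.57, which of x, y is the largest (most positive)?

largest component: y

t=0.000: state=(1.600, -0.740)
step 1 (dt=0.01): k1=(-0.740, 0.493), k2=(-0.738, 0.474), k3=(-0.738, 0.474), k4=(-0.735, 0.456); state += dt/6·(k1+2k2+2k3+k4)
t=0.010: state=(1.593, -0.735)
t=0.020: state=(1.585, -0.731)
t=0.030: state=(1.578, -0.727)
continuing one RK4 step at a time; state shown every 20 steps (Δt=0.2):
t=0.200: state=(1.458, -0.700)
t=0.400: state=(1.315, -0.738)
t=0.600: state=(1.158, -0.835)
t=0.800: state=(0.976, -1.003)
t=1.000: state=(0.750, -1.279)
t=1.200: state=(0.452, -1.741)
t=1.400: state=(0.034, -2.495)
t=1.600: state=(-0.559, -3.416)
t=1.800: state=(-1.270, -3.389)
t=2.000: state=(-1.798, -1.760)
t=2.200: state=(-2.000, -0.421)
t=2.400: state=(-2.022, 0.105)
t=2.600: state=(-1.980, 0.280)
t=2.800: state=(-1.917, 0.347)
t=3.000: state=(-1.843, 0.386)
t=3.200: state=(-1.763, 0.418)
t=3.400: state=(-1.676, 0.453)
t=3.600: state=(-1.581, 0.495)
t=3.800: state=(-1.477, 0.549)
t=4.000: state=(-1.360, 0.619)
t=4.200: state=(-1.228, 0.715)
t=4.400: state=(-1.072, 0.854)
t=4.600: state=(-0.881, 1.065)
t=4.800: state=(-0.637, 1.403)
t=5.000: state=(-0.306, 1.961)
t=5.200: state=(0.168, 2.816)
t=5.400: state=(0.817, 3.571)
t=5.570: state=(1.405, 3.100)
compare at T: x=1.405, y=3.100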